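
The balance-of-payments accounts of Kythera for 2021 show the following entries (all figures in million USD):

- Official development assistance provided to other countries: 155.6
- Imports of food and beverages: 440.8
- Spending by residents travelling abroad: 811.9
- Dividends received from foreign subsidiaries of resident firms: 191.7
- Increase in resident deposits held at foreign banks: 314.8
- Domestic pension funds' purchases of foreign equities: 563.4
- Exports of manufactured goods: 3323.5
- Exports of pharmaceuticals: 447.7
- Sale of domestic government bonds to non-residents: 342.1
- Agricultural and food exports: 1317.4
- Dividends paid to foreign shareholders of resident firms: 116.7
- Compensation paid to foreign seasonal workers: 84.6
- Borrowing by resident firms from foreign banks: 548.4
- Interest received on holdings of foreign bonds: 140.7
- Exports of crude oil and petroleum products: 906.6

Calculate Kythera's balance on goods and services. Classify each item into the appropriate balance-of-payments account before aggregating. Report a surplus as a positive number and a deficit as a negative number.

Goods: 447.7 + 3323.5 - 440.8 + 1317.4 + 906.6 = 5554.4
Services: -811.9
Trade balance = 5554.4 + (-811.9) = 4742.5
(Excluded from the trade balance — secondary income: official development assistance provided to other countries 155.6; primary income: dividends received from foreign subsidiaries of resident firms 191.7, dividends paid to foreign shareholders of resident firms 116.7, compensation paid to foreign seasonal workers 84.6, interest received on holdings of foreign bonds 140.7; financial account: increase in resident deposits held at foreign banks 314.8, domestic pension funds' purchases of foreign equities 563.4, sale of domestic government bonds to non-residents 342.1, borrowing by resident firms from foreign banks 548.4.)

4742.5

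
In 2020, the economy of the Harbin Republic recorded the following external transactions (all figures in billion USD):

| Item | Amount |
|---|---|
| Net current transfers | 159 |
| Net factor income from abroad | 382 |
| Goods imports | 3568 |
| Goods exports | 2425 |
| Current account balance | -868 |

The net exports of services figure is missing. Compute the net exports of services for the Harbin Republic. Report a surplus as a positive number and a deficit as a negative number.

-266

Current account = goods balance + services balance + net primary income + net secondary income
Sum of the known components = -602
Net exports of services = CA - (known components) = -868 - (-602) = -266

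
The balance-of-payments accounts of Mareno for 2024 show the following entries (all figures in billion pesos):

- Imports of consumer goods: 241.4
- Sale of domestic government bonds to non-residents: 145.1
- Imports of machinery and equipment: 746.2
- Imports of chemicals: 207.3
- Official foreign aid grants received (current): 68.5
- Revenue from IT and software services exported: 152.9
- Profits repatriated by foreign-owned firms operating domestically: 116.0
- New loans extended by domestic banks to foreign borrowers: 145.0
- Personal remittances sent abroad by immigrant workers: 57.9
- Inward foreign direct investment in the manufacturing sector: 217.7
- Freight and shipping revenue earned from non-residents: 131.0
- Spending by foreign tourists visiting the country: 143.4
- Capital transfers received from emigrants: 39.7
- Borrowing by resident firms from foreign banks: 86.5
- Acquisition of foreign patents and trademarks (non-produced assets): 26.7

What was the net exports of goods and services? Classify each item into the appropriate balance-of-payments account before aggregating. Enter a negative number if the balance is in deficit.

-767.6

Goods: -746.2 - 241.4 - 207.3 = -1194.9
Services: 143.4 + 152.9 + 131.0 = 427.3
Trade balance = -1194.9 + 427.3 = -767.6
(Excluded from the trade balance — financial account: sale of domestic government bonds to non-residents 145.1, new loans extended by domestic banks to foreign borrowers 145.0, inward foreign direct investment in the manufacturing sector 217.7, borrowing by resident firms from foreign banks 86.5; secondary income: official foreign aid grants received (current) 68.5, personal remittances sent abroad by immigrant workers 57.9; primary income: profits repatriated by foreign-owned firms operating domestically 116.0; capital account: capital transfers received from emigrants 39.7, acquisition of foreign patents and trademarks (non-produced assets) 26.7.)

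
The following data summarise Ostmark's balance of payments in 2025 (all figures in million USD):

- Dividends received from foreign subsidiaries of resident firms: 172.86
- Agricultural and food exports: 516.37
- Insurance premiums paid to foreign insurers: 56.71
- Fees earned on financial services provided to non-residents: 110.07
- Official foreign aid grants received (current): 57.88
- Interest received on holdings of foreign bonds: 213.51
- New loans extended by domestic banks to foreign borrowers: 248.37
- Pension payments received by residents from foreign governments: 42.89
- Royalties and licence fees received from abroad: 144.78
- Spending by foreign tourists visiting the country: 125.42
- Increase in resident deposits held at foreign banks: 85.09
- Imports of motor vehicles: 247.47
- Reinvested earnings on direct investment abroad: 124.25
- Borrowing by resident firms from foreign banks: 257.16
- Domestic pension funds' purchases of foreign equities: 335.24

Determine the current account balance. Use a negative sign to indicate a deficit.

Goods: -247.47 + 516.37 = 268.90
Services: -56.71 + 125.42 + 110.07 + 144.78 = 323.56
Primary income: 124.25 + 213.51 + 172.86 = 510.62
Secondary income: 42.89 + 57.88 = 100.77
Current account = 268.90 + 323.56 + 510.62 + 100.77 = 1203.85
(Excluded from the current account — financial account: new loans extended by domestic banks to foreign borrowers 248.37, increase in resident deposits held at foreign banks 85.09, borrowing by resident firms from foreign banks 257.16, domestic pension funds' purchases of foreign equities 335.24.)

1203.85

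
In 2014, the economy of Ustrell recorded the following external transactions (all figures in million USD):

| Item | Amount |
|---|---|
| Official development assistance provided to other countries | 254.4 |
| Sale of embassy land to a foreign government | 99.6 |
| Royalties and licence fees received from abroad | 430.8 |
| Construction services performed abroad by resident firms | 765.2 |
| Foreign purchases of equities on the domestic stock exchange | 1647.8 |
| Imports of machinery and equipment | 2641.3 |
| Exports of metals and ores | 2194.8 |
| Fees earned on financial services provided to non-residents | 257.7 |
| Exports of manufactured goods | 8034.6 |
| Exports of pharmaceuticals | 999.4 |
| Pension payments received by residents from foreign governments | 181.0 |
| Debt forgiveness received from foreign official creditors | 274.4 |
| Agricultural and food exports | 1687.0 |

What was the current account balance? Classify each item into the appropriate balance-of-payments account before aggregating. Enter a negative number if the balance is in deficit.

Goods: -2641.3 + 8034.6 + 1687.0 + 999.4 + 2194.8 = 10274.5
Services: 257.7 + 430.8 + 765.2 = 1453.7
Secondary income: -254.4 + 181.0 = -73.4
Current account = 10274.5 + 1453.7 + (-73.4) = 11654.8
(Excluded from the current account — capital account: sale of embassy land to a foreign government 99.6, debt forgiveness received from foreign official creditors 274.4; financial account: foreign purchases of equities on the domestic stock exchange 1647.8.)

11654.8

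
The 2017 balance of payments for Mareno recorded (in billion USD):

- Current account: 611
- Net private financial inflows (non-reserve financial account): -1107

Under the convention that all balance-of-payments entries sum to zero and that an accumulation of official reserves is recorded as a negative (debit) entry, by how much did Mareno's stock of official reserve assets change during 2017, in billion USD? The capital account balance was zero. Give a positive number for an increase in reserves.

Official reserve transactions balance = -(611 + (-1107)) = 496
An accumulation of reserves is recorded as a debit (negative entry), so the change in the stock of reserves is the negative of that balance.
Change in official reserves = -(496) = -496

-496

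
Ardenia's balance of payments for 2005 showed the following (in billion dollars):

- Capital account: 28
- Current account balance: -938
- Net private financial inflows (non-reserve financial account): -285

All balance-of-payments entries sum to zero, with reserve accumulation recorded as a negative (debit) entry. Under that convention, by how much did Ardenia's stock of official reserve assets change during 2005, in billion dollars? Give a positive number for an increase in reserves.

Official reserve transactions balance = -((-938) + 28 + (-285)) = 1195
An accumulation of reserves is recorded as a debit (negative entry), so the change in the stock of reserves is the negative of that balance.
Change in official reserves = -(1195) = -1195

-1195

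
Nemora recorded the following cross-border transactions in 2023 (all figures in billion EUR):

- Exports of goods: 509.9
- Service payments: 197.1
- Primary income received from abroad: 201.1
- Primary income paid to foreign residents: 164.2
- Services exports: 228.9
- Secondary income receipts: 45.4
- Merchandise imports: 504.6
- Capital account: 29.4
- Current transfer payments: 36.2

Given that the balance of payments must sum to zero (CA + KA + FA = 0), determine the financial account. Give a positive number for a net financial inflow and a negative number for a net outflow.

Goods balance = 509.9 - 504.6 = 5.3
Services balance = 228.9 - 197.1 = 31.8
Trade balance (goods + services) = 5.3 + 31.8 = 37.1
Net primary income = 201.1 - 164.2 = 36.9
Net secondary income = 45.4 - 36.2 = 9.2
Current account = 37.1 + 36.9 + 9.2 = 83.2
Financial account = -(83.2 + 29.4) = -112.6

-112.6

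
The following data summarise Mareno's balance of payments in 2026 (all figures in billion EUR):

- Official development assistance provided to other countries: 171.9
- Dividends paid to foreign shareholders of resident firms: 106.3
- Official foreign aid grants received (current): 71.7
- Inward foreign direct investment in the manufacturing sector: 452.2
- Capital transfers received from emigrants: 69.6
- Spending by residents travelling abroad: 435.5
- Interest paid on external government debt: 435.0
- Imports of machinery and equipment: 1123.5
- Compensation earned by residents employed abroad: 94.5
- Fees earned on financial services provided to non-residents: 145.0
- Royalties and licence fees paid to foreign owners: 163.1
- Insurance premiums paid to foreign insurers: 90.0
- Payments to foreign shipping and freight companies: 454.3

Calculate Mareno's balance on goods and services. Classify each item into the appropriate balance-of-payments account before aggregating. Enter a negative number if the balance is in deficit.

-2121.4

Goods: -1123.5
Services: -163.1 + 145.0 - 454.3 - 435.5 - 90.0 = -997.9
Trade balance = -1123.5 + (-997.9) = -2121.4
(Excluded from the trade balance — secondary income: official development assistance provided to other countries 171.9, official foreign aid grants received (current) 71.7; primary income: dividends paid to foreign shareholders of resident firms 106.3, interest paid on external government debt 435.0, compensation earned by residents employed abroad 94.5; financial account: inward foreign direct investment in the manufacturing sector 452.2; capital account: capital transfers received from emigrants 69.6.)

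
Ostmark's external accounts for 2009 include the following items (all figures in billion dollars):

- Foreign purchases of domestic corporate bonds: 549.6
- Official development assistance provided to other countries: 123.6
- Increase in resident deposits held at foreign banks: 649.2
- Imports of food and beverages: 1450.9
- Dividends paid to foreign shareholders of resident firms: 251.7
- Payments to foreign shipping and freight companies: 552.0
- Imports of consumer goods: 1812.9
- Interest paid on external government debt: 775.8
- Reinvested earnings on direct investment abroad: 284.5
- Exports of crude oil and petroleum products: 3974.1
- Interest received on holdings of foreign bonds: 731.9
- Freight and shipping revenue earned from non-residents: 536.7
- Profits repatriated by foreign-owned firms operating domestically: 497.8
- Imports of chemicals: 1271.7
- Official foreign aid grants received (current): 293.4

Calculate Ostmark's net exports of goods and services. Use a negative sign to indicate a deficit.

Goods: 3974.1 - 1271.7 - 1450.9 - 1812.9 = -561.4
Services: -552.0 + 536.7 = -15.3
Trade balance = -561.4 + (-15.3) = -576.7
(Excluded from the trade balance — financial account: foreign purchases of domestic corporate bonds 549.6, increase in resident deposits held at foreign banks 649.2; secondary income: official development assistance provided to other countries 123.6, official foreign aid grants received (current) 293.4; primary income: dividends paid to foreign shareholders of resident firms 251.7, interest paid on external government debt 775.8, reinvested earnings on direct investment abroad 284.5, interest received on holdings of foreign bonds 731.9, profits repatriated by foreign-owned firms operating domestically 497.8.)

-576.7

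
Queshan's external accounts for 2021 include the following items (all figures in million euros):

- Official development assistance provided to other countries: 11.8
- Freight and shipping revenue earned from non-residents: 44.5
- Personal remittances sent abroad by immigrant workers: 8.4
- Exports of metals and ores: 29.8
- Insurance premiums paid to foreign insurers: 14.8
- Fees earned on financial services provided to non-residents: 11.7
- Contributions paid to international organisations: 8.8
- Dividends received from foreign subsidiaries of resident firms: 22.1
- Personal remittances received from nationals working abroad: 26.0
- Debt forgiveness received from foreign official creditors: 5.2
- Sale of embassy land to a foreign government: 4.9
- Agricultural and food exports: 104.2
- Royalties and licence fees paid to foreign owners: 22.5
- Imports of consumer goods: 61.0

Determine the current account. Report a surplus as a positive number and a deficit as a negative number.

Goods: 29.8 - 61.0 + 104.2 = 73.0
Services: 44.5 + 11.7 - 14.8 - 22.5 = 18.9
Primary income: 22.1
Secondary income: -8.8 - 8.4 + 26.0 - 11.8 = -3.0
Current account = 73.0 + 18.9 + 22.1 + (-3.0) = 111.0
(Excluded from the current account — capital account: debt forgiveness received from foreign official creditors 5.2, sale of embassy land to a foreign government 4.9.)

111.0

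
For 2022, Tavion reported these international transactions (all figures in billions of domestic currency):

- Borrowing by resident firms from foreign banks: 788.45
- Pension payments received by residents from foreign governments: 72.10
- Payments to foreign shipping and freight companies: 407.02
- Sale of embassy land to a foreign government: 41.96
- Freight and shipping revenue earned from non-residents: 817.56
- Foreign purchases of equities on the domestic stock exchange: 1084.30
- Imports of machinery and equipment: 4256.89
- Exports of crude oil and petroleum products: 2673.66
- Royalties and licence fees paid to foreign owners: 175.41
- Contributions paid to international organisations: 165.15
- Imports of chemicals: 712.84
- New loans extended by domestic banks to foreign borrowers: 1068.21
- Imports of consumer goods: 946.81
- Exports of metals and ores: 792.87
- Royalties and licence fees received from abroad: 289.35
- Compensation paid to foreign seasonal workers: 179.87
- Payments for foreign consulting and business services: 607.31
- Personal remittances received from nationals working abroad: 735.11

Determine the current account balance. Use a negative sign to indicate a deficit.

Goods: -946.81 + 2673.66 - 712.84 - 4256.89 + 792.87 = -2450.01
Services: -175.41 + 817.56 - 607.31 - 407.02 + 289.35 = -82.83
Primary income: -179.87
Secondary income: 735.11 - 165.15 + 72.10 = 642.06
Current account = (-2450.01) + (-82.83) + (-179.87) + 642.06 = -2070.65
(Excluded from the current account — financial account: borrowing by resident firms from foreign banks 788.45, foreign purchases of equities on the domestic stock exchange 1084.30, new loans extended by domestic banks to foreign borrowers 1068.21; capital account: sale of embassy land to a foreign government 41.96.)

-2070.65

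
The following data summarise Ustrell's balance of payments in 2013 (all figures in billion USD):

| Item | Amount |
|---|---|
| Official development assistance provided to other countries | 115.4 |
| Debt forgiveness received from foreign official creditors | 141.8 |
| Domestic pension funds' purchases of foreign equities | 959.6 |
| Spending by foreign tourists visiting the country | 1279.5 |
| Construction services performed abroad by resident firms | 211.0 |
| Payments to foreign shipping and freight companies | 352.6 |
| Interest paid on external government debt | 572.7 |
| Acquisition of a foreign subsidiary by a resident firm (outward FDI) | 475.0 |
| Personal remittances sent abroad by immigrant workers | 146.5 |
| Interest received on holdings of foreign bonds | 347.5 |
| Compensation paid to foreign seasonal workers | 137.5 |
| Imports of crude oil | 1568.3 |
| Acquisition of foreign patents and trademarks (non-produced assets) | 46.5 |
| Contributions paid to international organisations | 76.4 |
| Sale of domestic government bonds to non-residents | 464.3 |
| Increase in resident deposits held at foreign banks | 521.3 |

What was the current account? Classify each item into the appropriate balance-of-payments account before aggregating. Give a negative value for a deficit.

Goods: -1568.3
Services: -352.6 + 1279.5 + 211.0 = 1137.9
Primary income: -137.5 - 572.7 + 347.5 = -362.7
Secondary income: -146.5 - 76.4 - 115.4 = -338.3
Current account = (-1568.3) + 1137.9 + (-362.7) + (-338.3) = -1131.4
(Excluded from the current account — capital account: debt forgiveness received from foreign official creditors 141.8, acquisition of foreign patents and trademarks (non-produced assets) 46.5; financial account: domestic pension funds' purchases of foreign equities 959.6, acquisition of a foreign subsidiary by a resident firm (outward FDI) 475.0, sale of domestic government bonds to non-residents 464.3, increase in resident deposits held at foreign banks 521.3.)

-1131.4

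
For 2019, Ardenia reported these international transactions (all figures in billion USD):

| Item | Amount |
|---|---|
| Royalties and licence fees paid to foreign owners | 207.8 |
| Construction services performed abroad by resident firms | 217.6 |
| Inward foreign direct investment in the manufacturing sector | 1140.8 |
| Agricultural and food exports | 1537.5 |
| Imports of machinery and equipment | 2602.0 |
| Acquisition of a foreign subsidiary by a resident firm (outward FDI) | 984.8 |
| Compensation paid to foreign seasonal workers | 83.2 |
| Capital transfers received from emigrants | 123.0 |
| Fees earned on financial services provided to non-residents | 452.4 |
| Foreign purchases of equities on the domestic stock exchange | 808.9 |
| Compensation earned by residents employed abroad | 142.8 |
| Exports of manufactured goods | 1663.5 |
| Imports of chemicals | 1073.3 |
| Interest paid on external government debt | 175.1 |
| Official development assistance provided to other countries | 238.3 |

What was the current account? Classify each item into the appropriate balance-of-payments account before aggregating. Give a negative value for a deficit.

Goods: 1663.5 - 1073.3 + 1537.5 - 2602.0 = -474.3
Services: -207.8 + 217.6 + 452.4 = 462.2
Primary income: -83.2 - 175.1 + 142.8 = -115.5
Secondary income: -238.3
Current account = (-474.3) + 462.2 + (-115.5) + (-238.3) = -365.9
(Excluded from the current account — financial account: inward foreign direct investment in the manufacturing sector 1140.8, acquisition of a foreign subsidiary by a resident firm (outward FDI) 984.8, foreign purchases of equities on the domestic stock exchange 808.9; capital account: capital transfers received from emigrants 123.0.)

-365.9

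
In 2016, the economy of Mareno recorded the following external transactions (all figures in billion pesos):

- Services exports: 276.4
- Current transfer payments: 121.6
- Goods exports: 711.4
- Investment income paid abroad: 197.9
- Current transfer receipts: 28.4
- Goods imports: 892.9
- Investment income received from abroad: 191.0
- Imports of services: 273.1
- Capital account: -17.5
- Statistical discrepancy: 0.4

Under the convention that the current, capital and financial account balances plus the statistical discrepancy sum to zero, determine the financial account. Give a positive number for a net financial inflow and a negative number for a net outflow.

Goods balance = 711.4 - 892.9 = -181.5
Services balance = 276.4 - 273.1 = 3.3
Trade balance (goods + services) = -181.5 + 3.3 = -178.2
Net primary income = 191.0 - 197.9 = -6.9
Net secondary income = 28.4 - 121.6 = -93.2
Current account = -178.2 + (-6.9) + (-93.2) = -278.3
Financial account = -(-278.3 + (-17.5) + 0.4) = 295.4

295.4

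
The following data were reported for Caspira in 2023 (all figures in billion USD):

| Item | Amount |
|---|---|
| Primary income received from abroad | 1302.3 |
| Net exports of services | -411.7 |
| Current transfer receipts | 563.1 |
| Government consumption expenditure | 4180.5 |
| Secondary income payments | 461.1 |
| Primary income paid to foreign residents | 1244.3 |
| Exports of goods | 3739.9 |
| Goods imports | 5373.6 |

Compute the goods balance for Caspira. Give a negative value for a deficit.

-1633.7

Goods balance = 3739.9 - 5373.6 = -1633.7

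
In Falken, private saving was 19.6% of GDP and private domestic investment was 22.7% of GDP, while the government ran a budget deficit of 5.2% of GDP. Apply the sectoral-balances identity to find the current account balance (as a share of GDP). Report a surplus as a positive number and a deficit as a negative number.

By the sectoral-balances identity, CA = (S_private - I) + (T - G).
Private balance = 19.6 - 22.7 = -3.1
Government balance (T - G) = -5.2
CA = -3.1 + (-5.2) = -8.3

-8.3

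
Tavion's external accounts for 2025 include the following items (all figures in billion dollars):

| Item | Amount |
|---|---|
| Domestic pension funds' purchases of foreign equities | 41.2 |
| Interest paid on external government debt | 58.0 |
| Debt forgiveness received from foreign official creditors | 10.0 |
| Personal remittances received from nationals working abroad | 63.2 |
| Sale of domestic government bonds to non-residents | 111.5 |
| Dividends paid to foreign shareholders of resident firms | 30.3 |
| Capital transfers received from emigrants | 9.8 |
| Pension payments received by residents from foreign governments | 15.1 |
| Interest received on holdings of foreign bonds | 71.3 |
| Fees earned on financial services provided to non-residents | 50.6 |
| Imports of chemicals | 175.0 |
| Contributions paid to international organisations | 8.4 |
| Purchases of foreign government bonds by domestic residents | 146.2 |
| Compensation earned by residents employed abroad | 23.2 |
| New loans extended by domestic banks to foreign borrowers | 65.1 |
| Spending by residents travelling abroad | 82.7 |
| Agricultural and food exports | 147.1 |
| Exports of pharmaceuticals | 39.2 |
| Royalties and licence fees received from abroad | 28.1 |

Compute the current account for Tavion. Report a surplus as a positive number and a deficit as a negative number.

Goods: -175.0 + 39.2 + 147.1 = 11.3
Services: -82.7 + 28.1 + 50.6 = -4.0
Primary income: -58.0 + 23.2 + 71.3 - 30.3 = 6.2
Secondary income: 15.1 + 63.2 - 8.4 = 69.9
Current account = 11.3 + (-4.0) + 6.2 + 69.9 = 83.4
(Excluded from the current account — financial account: domestic pension funds' purchases of foreign equities 41.2, sale of domestic government bonds to non-residents 111.5, purchases of foreign government bonds by domestic residents 146.2, new loans extended by domestic banks to foreign borrowers 65.1; capital account: debt forgiveness received from foreign official creditors 10.0, capital transfers received from emigrants 9.8.)

83.4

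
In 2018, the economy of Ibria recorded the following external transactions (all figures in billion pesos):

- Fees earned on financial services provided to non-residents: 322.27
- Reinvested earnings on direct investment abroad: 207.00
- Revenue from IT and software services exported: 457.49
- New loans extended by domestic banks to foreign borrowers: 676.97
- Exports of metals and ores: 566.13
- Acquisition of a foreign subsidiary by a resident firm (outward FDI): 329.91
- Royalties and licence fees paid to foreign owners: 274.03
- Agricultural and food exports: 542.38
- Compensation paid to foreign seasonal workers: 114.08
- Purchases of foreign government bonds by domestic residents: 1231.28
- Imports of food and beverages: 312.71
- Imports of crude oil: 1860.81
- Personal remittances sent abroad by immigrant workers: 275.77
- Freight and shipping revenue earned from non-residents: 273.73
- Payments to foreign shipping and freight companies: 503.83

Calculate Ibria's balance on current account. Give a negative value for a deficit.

Goods: -312.71 - 1860.81 + 566.13 + 542.38 = -1065.01
Services: -274.03 + 322.27 - 503.83 + 457.49 + 273.73 = 275.63
Primary income: 207.00 - 114.08 = 92.92
Secondary income: -275.77
Current account = (-1065.01) + 275.63 + 92.92 + (-275.77) = -972.23
(Excluded from the current account — financial account: new loans extended by domestic banks to foreign borrowers 676.97, acquisition of a foreign subsidiary by a resident firm (outward FDI) 329.91, purchases of foreign government bonds by domestic residents 1231.28.)

-972.23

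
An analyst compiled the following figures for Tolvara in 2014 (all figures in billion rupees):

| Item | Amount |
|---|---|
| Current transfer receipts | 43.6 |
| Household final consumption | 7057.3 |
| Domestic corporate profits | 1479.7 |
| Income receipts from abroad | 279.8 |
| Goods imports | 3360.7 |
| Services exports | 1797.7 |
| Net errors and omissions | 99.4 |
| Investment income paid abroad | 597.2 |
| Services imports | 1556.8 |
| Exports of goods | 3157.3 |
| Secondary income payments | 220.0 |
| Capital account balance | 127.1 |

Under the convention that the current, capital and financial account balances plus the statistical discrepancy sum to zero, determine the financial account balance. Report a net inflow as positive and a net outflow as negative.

Goods balance = 3157.3 - 3360.7 = -203.4
Services balance = 1797.7 - 1556.8 = 240.9
Trade balance (goods + services) = -203.4 + 240.9 = 37.5
Net primary income = 279.8 - 597.2 = -317.4
Net secondary income = 43.6 - 220.0 = -176.4
Current account = 37.5 + (-317.4) + (-176.4) = -456.3
Financial account = -(-456.3 + 127.1 + 99.4) = 229.8

229.8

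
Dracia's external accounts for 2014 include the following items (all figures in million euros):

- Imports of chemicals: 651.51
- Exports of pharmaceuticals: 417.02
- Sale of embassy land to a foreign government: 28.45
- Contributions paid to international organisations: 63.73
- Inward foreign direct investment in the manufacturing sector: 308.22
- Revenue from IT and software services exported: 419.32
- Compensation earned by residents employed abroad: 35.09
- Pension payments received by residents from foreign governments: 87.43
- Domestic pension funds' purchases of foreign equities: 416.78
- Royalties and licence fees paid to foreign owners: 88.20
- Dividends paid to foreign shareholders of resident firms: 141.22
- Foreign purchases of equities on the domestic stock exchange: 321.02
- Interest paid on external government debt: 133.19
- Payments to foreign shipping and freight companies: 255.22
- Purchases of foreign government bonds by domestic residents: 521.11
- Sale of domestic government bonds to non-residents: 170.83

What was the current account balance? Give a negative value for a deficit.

Goods: -651.51 + 417.02 = -234.49
Services: -88.20 - 255.22 + 419.32 = 75.90
Primary income: 35.09 - 133.19 - 141.22 = -239.32
Secondary income: 87.43 - 63.73 = 23.70
Current account = (-234.49) + 75.90 + (-239.32) + 23.70 = -374.21
(Excluded from the current account — capital account: sale of embassy land to a foreign government 28.45; financial account: inward foreign direct investment in the manufacturing sector 308.22, domestic pension funds' purchases of foreign equities 416.78, foreign purchases of equities on the domestic stock exchange 321.02, purchases of foreign government bonds by domestic residents 521.11, sale of domestic government bonds to non-residents 170.83.)

-374.21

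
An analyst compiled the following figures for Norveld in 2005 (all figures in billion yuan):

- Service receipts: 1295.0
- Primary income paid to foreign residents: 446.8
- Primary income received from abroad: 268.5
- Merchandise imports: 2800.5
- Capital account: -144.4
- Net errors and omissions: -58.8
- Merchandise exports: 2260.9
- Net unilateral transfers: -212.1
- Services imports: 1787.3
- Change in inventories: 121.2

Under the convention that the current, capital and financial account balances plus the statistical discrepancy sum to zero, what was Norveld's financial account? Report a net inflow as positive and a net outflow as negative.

Goods balance = 2260.9 - 2800.5 = -539.6
Services balance = 1295.0 - 1787.3 = -492.3
Trade balance (goods + services) = -539.6 + (-492.3) = -1031.9
Net primary income = 268.5 - 446.8 = -178.3
Net secondary income = -212.1
Current account = -1031.9 + (-178.3) + (-212.1) = -1422.3
Financial account = -(-1422.3 + (-144.4) + (-58.8)) = 1625.5

1625.5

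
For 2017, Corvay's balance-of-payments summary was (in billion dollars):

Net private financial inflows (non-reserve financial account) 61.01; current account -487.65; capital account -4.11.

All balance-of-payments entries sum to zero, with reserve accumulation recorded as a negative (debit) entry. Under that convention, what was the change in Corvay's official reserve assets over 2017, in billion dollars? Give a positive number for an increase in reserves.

-430.75

Official reserve transactions balance = -((-487.65) + (-4.11) + 61.01) = 430.75
An accumulation of reserves is recorded as a debit (negative entry), so the change in the stock of reserves is the negative of that balance.
Change in official reserves = -(430.75) = -430.75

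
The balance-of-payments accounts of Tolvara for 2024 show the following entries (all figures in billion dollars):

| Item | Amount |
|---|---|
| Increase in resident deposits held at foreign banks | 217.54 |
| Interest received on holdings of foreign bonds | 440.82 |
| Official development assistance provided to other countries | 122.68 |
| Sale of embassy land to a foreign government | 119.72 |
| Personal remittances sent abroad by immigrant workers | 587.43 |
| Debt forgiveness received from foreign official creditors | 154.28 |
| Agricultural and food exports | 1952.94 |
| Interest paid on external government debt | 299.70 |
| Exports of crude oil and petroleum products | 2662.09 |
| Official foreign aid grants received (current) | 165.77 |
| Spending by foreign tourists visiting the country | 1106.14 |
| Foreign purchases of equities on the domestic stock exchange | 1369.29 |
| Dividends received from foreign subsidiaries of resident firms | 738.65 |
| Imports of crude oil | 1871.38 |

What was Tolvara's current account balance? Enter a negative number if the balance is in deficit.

4185.22

Goods: 2662.09 + 1952.94 - 1871.38 = 2743.65
Services: 1106.14
Primary income: 738.65 + 440.82 - 299.70 = 879.77
Secondary income: 165.77 - 122.68 - 587.43 = -544.34
Current account = 2743.65 + 1106.14 + 879.77 + (-544.34) = 4185.22
(Excluded from the current account — financial account: increase in resident deposits held at foreign banks 217.54, foreign purchases of equities on the domestic stock exchange 1369.29; capital account: sale of embassy land to a foreign government 119.72, debt forgiveness received from foreign official creditors 154.28.)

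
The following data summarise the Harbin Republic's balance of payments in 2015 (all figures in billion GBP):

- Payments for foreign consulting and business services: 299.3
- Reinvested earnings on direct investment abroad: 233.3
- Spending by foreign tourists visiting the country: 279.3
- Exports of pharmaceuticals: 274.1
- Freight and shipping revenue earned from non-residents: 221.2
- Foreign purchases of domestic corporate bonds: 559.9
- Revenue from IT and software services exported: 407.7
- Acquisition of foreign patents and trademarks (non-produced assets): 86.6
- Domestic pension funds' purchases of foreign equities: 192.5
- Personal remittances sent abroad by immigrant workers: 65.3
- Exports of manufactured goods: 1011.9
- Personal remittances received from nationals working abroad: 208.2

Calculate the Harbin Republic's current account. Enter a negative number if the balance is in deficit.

Goods: 274.1 + 1011.9 = 1286.0
Services: 279.3 + 407.7 - 299.3 + 221.2 = 608.9
Primary income: 233.3
Secondary income: -65.3 + 208.2 = 142.9
Current account = 1286.0 + 608.9 + 233.3 + 142.9 = 2271.1
(Excluded from the current account — financial account: foreign purchases of domestic corporate bonds 559.9, domestic pension funds' purchases of foreign equities 192.5; capital account: acquisition of foreign patents and trademarks (non-produced assets) 86.6.)

2271.1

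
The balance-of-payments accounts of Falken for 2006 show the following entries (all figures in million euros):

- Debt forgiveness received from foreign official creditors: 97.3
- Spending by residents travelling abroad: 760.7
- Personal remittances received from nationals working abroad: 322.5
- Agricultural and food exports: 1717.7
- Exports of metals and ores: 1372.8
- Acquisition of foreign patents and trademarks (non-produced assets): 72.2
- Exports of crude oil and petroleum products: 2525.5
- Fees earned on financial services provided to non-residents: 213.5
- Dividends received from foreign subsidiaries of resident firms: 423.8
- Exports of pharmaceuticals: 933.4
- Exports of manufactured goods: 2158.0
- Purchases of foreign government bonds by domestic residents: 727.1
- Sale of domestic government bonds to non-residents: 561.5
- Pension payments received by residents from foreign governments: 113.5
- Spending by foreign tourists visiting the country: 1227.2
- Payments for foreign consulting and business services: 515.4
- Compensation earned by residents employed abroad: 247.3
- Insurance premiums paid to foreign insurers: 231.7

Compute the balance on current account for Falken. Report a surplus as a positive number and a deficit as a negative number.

Goods: 1717.7 + 1372.8 + 2525.5 + 2158.0 + 933.4 = 8707.4
Services: 1227.2 - 231.7 + 213.5 - 760.7 - 515.4 = -67.1
Primary income: 247.3 + 423.8 = 671.1
Secondary income: 113.5 + 322.5 = 436.0
Current account = 8707.4 + (-67.1) + 671.1 + 436.0 = 9747.4
(Excluded from the current account — capital account: debt forgiveness received from foreign official creditors 97.3, acquisition of foreign patents and trademarks (non-produced assets) 72.2; financial account: purchases of foreign government bonds by domestic residents 727.1, sale of domestic government bonds to non-residents 561.5.)

9747.4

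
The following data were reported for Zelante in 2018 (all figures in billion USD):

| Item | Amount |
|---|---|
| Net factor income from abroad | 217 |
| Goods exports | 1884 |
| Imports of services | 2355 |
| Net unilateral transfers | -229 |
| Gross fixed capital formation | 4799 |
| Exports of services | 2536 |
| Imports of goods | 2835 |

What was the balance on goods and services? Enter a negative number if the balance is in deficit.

Goods balance = 1884 - 2835 = -951
Services balance = 2536 - 2355 = 181
Trade balance (goods + services) = -951 + 181 = -770

-770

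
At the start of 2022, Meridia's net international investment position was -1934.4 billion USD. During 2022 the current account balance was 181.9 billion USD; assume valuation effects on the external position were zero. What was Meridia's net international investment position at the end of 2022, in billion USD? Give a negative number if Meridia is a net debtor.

With no valuation effects, change in NIIP = current account = 181.9
End-of-year NIIP = -1934.4 + 181.9 = -1752.5

-1752.5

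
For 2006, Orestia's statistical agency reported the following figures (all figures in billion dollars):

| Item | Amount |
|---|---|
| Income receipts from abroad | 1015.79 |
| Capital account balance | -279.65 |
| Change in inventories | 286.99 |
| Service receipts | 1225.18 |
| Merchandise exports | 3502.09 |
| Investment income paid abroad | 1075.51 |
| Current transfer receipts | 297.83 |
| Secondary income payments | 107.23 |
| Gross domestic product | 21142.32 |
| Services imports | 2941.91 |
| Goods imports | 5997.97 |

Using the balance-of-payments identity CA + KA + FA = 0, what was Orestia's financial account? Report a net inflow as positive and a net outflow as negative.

4361.38

Goods balance = 3502.09 - 5997.97 = -2495.88
Services balance = 1225.18 - 2941.91 = -1716.73
Trade balance (goods + services) = -2495.88 + (-1716.73) = -4212.61
Net primary income = 1015.79 - 1075.51 = -59.72
Net secondary income = 297.83 - 107.23 = 190.60
Current account = -4212.61 + (-59.72) + 190.60 = -4081.73
Financial account = -(-4081.73 + (-279.65)) = 4361.38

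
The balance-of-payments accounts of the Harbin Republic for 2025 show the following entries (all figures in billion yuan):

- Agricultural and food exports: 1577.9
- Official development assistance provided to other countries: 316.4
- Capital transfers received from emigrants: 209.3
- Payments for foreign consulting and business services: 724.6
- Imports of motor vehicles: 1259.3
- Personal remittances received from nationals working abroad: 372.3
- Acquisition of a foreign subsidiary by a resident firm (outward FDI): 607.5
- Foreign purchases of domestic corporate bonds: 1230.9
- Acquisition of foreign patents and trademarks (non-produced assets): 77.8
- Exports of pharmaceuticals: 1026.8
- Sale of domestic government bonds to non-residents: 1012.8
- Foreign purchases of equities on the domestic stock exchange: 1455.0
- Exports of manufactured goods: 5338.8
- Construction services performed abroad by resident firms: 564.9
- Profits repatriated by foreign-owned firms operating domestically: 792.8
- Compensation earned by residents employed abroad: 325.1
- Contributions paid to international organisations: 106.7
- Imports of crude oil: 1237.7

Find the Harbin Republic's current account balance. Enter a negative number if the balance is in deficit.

Goods: 5338.8 - 1259.3 - 1237.7 + 1026.8 + 1577.9 = 5446.5
Services: -724.6 + 564.9 = -159.7
Primary income: -792.8 + 325.1 = -467.7
Secondary income: -106.7 - 316.4 + 372.3 = -50.8
Current account = 5446.5 + (-159.7) + (-467.7) + (-50.8) = 4768.3
(Excluded from the current account — capital account: capital transfers received from emigrants 209.3, acquisition of foreign patents and trademarks (non-produced assets) 77.8; financial account: acquisition of a foreign subsidiary by a resident firm (outward FDI) 607.5, foreign purchases of domestic corporate bonds 1230.9, sale of domestic government bonds to non-residents 1012.8, foreign purchases of equities on the domestic stock exchange 1455.0.)

4768.3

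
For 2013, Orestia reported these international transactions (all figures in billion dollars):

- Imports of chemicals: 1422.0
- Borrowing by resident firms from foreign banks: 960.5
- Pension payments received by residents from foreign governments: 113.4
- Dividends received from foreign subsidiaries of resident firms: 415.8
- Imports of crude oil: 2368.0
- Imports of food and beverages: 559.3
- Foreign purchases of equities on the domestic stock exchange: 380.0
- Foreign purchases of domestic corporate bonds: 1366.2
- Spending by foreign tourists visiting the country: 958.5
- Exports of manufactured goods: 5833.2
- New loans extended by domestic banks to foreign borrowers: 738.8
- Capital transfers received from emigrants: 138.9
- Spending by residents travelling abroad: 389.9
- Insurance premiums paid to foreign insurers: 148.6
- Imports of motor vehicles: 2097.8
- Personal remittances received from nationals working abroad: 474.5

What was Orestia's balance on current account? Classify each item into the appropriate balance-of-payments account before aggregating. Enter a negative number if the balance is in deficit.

Goods: -2368.0 - 1422.0 - 559.3 - 2097.8 + 5833.2 = -613.9
Services: -148.6 + 958.5 - 389.9 = 420.0
Primary income: 415.8
Secondary income: 474.5 + 113.4 = 587.9
Current account = (-613.9) + 420.0 + 415.8 + 587.9 = 809.8
(Excluded from the current account — financial account: borrowing by resident firms from foreign banks 960.5, foreign purchases of equities on the domestic stock exchange 380.0, foreign purchases of domestic corporate bonds 1366.2, new loans extended by domestic banks to foreign borrowers 738.8; capital account: capital transfers received from emigrants 138.9.)

809.8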